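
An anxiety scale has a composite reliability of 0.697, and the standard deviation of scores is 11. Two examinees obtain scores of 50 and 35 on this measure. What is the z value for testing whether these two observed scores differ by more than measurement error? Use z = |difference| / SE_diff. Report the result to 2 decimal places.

1.75

The standard error of measurement is 11.00000×√(1 − 0.69700) ≈ 11.00000×0.55045 ≈ 6.05500.
SE_diff = SEM × √2 ≈ 6.05500 × 1.41421 ≈ 8.56306
z = 15 / 8.56306 ≈ 1.75171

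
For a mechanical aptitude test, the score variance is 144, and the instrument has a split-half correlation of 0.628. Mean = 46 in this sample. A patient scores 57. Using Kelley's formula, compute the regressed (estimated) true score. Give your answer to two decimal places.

Spearman-Brown: r = 2(0.628) / (1 + 0.628) = 1.256 / 1.628 ≈ 0.771
T̂ = r·X + (1 − r)·M = 0.771*57 + 0.229*46 ≈ 43.975 + 10.511 ≈ 54.486

54.49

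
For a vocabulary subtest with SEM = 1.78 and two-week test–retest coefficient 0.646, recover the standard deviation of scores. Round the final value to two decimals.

SD = 1.78 / √(1 − 0.646) ≈ 2.992

2.99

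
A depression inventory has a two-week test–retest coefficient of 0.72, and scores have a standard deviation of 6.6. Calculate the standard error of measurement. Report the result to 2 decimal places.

3.49

The standard error of measurement is 6.600×√(1 − 0.720) ≃ 6.600×0.529 ≃ 3.492.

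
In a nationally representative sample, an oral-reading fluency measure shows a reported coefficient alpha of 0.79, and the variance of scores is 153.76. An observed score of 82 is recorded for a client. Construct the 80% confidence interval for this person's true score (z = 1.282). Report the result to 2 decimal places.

σ = 153.76^(1/2) = 12.4000
The standard error of measurement is 12.4000·√(1 − 0.7900) ≈ 12.4000·0.4583 ≈ 5.6824.
Half-width = 1.282·5.6824 ≈ 7.2848
Interval: (74.7152, 89.2848)

[74.72, 89.28]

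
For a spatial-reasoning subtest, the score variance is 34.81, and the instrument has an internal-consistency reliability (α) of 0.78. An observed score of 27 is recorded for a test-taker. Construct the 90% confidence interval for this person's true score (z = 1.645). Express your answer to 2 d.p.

[22.45, 31.55]

SD = √34.81 ≈ 5.9000
SEM = 5.9000 * √(1 − 0.7800) = 5.9000 * √0.2200 ≈ 5.9000 * 0.4690 ≈ 2.7673
Half-width = 1.645*2.7673 ≈ 4.5523
Interval: (22.4477, 31.5523)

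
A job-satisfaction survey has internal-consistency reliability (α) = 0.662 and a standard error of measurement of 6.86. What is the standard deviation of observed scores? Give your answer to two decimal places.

11.80

σ = SEM·(1 − r)^(−1/2) ≈ 6.86×1.7201 ≈ 11.7996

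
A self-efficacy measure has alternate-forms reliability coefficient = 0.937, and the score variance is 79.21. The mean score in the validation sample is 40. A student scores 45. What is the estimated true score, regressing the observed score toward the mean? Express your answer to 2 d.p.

44.69

Estimated true score = 0.93700·45 + (1 − 0.93700)·40 ≈ 44.68500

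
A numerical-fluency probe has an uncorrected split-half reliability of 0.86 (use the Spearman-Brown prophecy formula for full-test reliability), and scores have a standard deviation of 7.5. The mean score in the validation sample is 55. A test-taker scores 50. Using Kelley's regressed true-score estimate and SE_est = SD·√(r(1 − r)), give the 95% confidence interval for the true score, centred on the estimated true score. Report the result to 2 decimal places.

Full-length reliability (Spearman-Brown) = 2(0.86)/(1+0.86) ≈ 0.92473
T̂ = 0.92473(50) + 0.07527(55) ≈ 50.37634
SE_est = SD × √(r(1 − r)) = 7.50000 × √0.06960 ≈ 7.50000 × 0.26382 ≈ 1.97868
95% CI: 50.37634 ± 3.87822 ≈ (46.49812, 54.25457)

[46.50, 54.25]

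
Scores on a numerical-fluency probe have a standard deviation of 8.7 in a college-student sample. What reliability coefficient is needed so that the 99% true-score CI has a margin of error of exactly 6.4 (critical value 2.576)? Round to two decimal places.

0.92

SEM needed = half-width / z = 6.4/2.576 ≃ 2.4845
r = 1 − (SEM / SD)² = 1 − (2.4845 / 8.7)² ≃ 1 − 0.0816 ≃ 0.9184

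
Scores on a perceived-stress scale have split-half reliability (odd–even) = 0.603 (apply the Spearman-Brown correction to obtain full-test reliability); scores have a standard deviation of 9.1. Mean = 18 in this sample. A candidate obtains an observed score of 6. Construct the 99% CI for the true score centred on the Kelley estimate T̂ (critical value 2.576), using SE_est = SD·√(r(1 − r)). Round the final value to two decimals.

Full-length reliability (Spearman-Brown) = 2(0.603)/(1+0.603) ≈ 0.7523
T̂ = 0.7523(6) + 0.2477(18) ≈ 8.9719
SE_est = SD * √(r(1 − r)) = 9.1000 * √0.1863 ≈ 9.1000 * 0.4317 ≈ 3.9280
99% CI: 8.9719 ± 10.1187 ≈ (-1.1467, 19.0906)

[-1.15, 19.09]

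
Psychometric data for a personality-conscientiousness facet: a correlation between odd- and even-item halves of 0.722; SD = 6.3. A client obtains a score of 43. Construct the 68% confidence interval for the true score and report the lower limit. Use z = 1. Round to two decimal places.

40.47

Full-length reliability (Spearman-Brown) = 2(0.722)/(1+0.722) ≈ 0.8386
The standard error of measurement is 6.3000×√(1 − 0.8386) ≈ 6.3000×0.4018 ≈ 2.5313.
1 × SEM ≈ 2.5313
Lower limit = 43 − 2.5313 ≈ 40.4687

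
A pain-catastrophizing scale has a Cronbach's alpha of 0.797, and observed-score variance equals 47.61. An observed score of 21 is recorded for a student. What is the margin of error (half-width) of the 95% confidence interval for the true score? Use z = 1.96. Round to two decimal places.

6.09

σ = 47.61^(1/2) = 6.900
SEM = 6.900 · √(1 − 0.797) = 6.900 · √0.203 ≈ 6.900 · 0.451 ≈ 3.109
1.96 · SEM ≈ 6.093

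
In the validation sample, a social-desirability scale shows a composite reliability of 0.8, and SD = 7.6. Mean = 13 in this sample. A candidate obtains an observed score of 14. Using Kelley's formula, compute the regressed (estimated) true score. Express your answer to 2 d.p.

T̂ = r·X + (1 − r)·M = 0.80000·14 + 0.20000·13 = 11.20000 + 2.60000 ≈ 13.80000

13.80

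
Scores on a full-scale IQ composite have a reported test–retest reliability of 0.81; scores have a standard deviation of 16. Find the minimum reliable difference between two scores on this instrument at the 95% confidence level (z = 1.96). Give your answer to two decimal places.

19.33

The standard error of measurement is 16.000·√(1 − 0.810) ≃ 16.000·0.436 ≃ 6.974.
Standard error of the difference = 6.974·√2 ≃ 9.863
Minimum reliable difference = 1.96 · SE_diff ≃ 1.96 · 9.863 ≃ 19.332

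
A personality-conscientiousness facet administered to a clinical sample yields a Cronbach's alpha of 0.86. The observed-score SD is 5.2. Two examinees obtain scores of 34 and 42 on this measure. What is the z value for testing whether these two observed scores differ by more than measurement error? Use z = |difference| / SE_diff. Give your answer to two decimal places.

SEM = 5.200 · √(1 − 0.860) = 5.200 · √0.140 ≃ 5.200 · 0.374 ≃ 1.946
SE_diff = SEM · √2 ≃ 1.946 · 1.414 ≃ 2.752
z = |34 − 42| / 2.752 = 8 / 2.752 ≃ 2.907

2.91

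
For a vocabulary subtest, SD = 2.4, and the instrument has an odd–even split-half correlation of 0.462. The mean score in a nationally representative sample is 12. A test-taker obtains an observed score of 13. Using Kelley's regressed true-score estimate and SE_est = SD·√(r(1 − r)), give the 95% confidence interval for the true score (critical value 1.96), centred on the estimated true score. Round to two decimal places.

r_full = 2·0.462 / (1 + 0.462) ≈ 0.6320
Estimated true score = 0.6320*13 + (1 − 0.6320)*12 ≈ 12.6320
SE_est = SD * √(r(1 − r)) = 2.4000 * √0.2326 ≈ 2.4000 * 0.4823 ≈ 1.1574
95% CI: 12.6320 ± 2.2685 ≈ (10.3635, 14.9006)

[10.36, 14.90]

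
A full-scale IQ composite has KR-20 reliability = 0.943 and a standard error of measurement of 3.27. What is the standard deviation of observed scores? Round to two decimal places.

13.70

SD = 3.27 / √(1 − 0.943) ≃ 13.6965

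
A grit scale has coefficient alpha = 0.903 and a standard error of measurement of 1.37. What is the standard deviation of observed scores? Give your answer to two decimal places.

σ = SEM·(1 − r)^(−1/2) ≈ 1.37*3.211 ≈ 4.399

4.40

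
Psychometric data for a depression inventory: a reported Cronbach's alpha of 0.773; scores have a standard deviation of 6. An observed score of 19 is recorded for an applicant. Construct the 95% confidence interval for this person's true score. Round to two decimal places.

SEM = 6.000 * √(1 − 0.773) = 6.000 * √0.227 ≈ 6.000 * 0.476 ≈ 2.859
Half-width = 1.96*2.859 ≈ 5.603
CI = 19 ± 5.603 → [13.397, 24.603]

[13.40, 24.60]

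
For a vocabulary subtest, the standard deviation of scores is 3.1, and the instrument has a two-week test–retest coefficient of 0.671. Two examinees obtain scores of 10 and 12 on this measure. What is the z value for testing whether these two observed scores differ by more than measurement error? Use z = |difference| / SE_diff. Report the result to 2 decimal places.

0.80

SEM = 3.1000 * √(1 − 0.6710) = 3.1000 * √0.3290 ≈ 3.1000 * 0.5736 ≈ 1.7781
SE_diff = √2 * SEM ≈ 2.5146
z = |10 − 12| / 2.5146 = 2 / 2.5146 ≈ 0.7953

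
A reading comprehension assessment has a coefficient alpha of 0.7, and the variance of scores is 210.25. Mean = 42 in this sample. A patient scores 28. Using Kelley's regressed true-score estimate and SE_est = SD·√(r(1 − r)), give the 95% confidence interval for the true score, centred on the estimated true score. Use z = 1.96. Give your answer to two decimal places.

[19.18, 45.22]

SD = √210.25 = 14.500
T̂ = 0.700(28) + 0.300(42) ≈ 32.200
SE_est = 14.500·√[r(1 − r)] ≈ 6.645
CI = 32.200 ± 1.96 · 6.645 → [19.176, 45.224]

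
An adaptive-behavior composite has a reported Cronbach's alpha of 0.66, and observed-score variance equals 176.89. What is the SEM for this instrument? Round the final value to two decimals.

7.76

SD = √176.89 ≈ 13.3000
SEM = 13.3000 · √(1 − 0.6600) = 13.3000 · √0.3400 ≈ 13.3000 · 0.5831 ≈ 7.7552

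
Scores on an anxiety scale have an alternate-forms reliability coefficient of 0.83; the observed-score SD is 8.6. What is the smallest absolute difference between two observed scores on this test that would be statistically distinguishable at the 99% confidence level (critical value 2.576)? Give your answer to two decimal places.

12.92

The standard error of measurement is 8.6000·√(1 − 0.8300) ≈ 8.6000·0.4123 ≈ 3.5459.
Standard error of the difference = 3.5459·√2 ≈ 5.0146
Smallest detectable difference = 2.576·5.0146 ≈ 12.9177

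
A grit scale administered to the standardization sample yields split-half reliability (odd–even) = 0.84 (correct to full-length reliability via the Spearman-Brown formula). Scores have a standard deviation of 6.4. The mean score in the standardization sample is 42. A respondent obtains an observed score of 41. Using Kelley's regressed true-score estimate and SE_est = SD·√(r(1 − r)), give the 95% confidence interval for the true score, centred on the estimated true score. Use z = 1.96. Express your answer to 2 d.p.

Full-length reliability (Spearman-Brown) = 2(0.84)/(1+0.84) ≈ 0.91304
Estimated true score = 0.91304*41 + (1 − 0.91304)*42 ≈ 41.08696
SE_est = SD * √(r(1 − r)) = 6.40000 * √0.07940 ≈ 6.40000 * 0.28177 ≈ 1.80334
95% CI: 41.08696 ± 3.53454 ≈ (37.55242, 44.62150)

[37.55, 44.62]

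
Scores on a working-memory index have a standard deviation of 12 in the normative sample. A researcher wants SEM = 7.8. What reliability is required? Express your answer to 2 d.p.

0.58

Required reliability = 1 − (SEM/SD)² = 1 − 0.42250 ≈ 0.57750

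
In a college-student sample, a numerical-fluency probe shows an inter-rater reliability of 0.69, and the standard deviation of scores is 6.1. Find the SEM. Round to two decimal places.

The standard error of measurement is 6.1000*√(1 − 0.6900) ≈ 6.1000*0.5568 ≈ 3.3963.

3.40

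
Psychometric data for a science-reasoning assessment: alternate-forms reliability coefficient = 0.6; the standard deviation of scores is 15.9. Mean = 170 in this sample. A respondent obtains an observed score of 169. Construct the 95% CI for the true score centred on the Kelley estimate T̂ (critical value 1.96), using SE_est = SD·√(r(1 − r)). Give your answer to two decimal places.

[154.13, 184.67]

T̂ = 0.600(169) + 0.400(170) ≈ 169.400
SE_est = 15.900×√(0.600×0.400) ≈ 7.789
95% CI: 169.400 ± 15.267 ≈ (154.133, 184.667)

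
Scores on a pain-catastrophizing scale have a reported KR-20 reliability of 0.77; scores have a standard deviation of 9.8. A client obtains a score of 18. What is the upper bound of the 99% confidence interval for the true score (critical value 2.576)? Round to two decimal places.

30.11

SEM = 9.8000 · √(1 − 0.7700) = 9.8000 · √0.2300 ≃ 9.8000 · 0.4796 ≃ 4.6999
Margin = 2.576 · 4.6999 ≃ 12.1070
Upper bound: 18 + 12.1070 = 30.1070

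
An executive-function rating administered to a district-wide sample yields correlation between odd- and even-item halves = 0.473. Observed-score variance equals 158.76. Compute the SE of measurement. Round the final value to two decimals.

SD = √158.76 ≈ 12.600
r_full = 2·0.473 / (1 + 0.473) ≈ 0.642
SEM = 12.600·√(1 − 0.642) ≈ 7.537

7.54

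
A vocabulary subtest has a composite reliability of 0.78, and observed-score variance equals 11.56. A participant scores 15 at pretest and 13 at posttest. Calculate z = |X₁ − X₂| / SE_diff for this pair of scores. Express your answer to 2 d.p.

σ = 11.56^(1/2) = 3.400
The standard error of measurement is 3.400*√(1 − 0.780) ≈ 3.400*0.469 ≈ 1.595.
Standard error of the difference = 1.595·√2 ≈ 2.255
z = |15 − 13| / 2.255 = 2 / 2.255 ≈ 0.887

0.89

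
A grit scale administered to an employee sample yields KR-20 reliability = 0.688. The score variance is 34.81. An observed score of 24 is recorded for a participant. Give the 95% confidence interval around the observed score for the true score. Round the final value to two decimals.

[17.54, 30.46]

SD = √34.81 ≈ 5.900
The standard error of measurement is 5.900×√(1 − 0.688) ≈ 5.900×0.559 ≈ 3.296.
Half-width = 1.96×3.296 ≈ 6.459
95% CI: 24 ± 6.459 = [17.541, 30.459]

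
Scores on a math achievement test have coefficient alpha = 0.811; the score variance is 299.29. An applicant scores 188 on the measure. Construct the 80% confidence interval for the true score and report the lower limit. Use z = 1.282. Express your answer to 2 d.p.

σ = 299.29^(1/2) = 17.300
SEM = 17.300 · √(1 − 0.811) = 17.300 · √0.189 ≈ 17.300 · 0.435 ≈ 7.521
Margin = 1.282 · 7.521 ≈ 9.642
Lower bound: 188 − 9.642 = 178.358

178.36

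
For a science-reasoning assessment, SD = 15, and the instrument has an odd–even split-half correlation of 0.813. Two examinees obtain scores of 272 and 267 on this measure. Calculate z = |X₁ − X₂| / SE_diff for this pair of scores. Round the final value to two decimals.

Spearman-Brown: r = 2(0.813) / (1 + 0.813) = 1.6260 / 1.8130 ≈ 0.8969
SEM = 15.0000 · √(1 − 0.8969) = 15.0000 · √0.1031 ≈ 15.0000 · 0.3212 ≈ 4.8174
SE_diff = √2 · SEM ≈ 6.8128
z = |272 − 267| / 6.8128 = 5 / 6.8128 ≈ 0.7339

0.73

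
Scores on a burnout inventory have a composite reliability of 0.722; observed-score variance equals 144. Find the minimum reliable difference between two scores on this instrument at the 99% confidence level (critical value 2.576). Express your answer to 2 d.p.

SD = √144 = 12.0000
SEM = 12.0000×√(1 − 0.7220) ≈ 6.3271
SE_diff = √2 × SEM ≈ 8.9478
Smallest detectable difference = 2.576×8.9478 ≈ 23.0497

23.05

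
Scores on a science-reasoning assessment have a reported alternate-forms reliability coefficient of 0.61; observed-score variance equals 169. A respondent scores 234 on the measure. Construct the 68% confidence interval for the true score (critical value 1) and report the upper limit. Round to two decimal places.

SD = √169 ≈ 13.00000
The standard error of measurement is 13.00000·√(1 − 0.61000) ≈ 13.00000·0.62450 ≈ 8.11850.
Margin = 1 · 8.11850 ≈ 8.11850
Upper bound: 234 + 8.11850 = 242.11850

242.12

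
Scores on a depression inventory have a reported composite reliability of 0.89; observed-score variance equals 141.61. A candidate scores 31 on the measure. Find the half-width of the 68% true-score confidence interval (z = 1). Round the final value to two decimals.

SD = √141.61 = 11.90000
SEM = 11.90000 * √(1 − 0.89000) = 11.90000 * √0.11000 ≈ 11.90000 * 0.33166 ≈ 3.94678
Half-width = 1*3.94678 ≈ 3.94678

3.95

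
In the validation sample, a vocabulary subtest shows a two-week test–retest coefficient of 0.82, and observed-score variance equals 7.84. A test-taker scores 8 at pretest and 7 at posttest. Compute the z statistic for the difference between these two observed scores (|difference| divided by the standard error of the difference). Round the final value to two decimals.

0.60

SD = √7.84 = 2.8000
SEM = 2.8000 × √(1 − 0.8200) = 2.8000 × √0.1800 ≈ 2.8000 × 0.4243 ≈ 1.1879
Standard error of the difference = 1.1879·√2 ≈ 1.6800
z = 1 / 1.6800 ≈ 0.5952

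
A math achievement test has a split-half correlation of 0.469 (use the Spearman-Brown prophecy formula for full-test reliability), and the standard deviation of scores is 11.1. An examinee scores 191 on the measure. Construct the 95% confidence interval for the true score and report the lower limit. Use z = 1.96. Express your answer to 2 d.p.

Full-length reliability (Spearman-Brown) = 2(0.469)/(1+0.469) ≈ 0.6385
SEM = 11.1000*√(1 − 0.6385) ≈ 6.6736
Half-width = 1.96*6.6736 ≈ 13.0802
Lower limit = 191 − 13.0802 ≈ 177.9198

177.92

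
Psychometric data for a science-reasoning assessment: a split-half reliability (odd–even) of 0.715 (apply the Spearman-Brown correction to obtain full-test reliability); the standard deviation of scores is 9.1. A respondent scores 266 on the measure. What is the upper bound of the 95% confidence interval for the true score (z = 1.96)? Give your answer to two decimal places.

Spearman-Brown: r = 2(0.715) / (1 + 0.715) = 1.430 / 1.715 ≈ 0.834
The standard error of measurement is 9.100×√(1 − 0.834) ≈ 9.100×0.408 ≈ 3.710.
Half-width = 1.96×3.710 ≈ 7.271
Upper bound: 266 + 7.271 = 273.271

273.27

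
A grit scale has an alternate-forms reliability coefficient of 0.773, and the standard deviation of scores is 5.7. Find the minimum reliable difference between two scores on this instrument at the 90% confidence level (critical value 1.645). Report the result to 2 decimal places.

6.32

The standard error of measurement is 5.7000×√(1 − 0.7730) ≈ 5.7000×0.4764 ≈ 2.7157.
SE_diff = SEM × √2 ≈ 2.7157 × 1.4142 ≈ 3.8406
Minimum reliable difference = 1.645 × SE_diff ≈ 1.645 × 3.8406 ≈ 6.3178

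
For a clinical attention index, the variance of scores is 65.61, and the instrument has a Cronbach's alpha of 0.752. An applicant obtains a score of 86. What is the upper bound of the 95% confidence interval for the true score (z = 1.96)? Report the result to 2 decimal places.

SD = √65.61 = 8.10000
SEM = 8.10000 × √(1 − 0.75200) = 8.10000 × √0.24800 ≈ 8.10000 × 0.49800 ≈ 4.03377
Margin = 1.96 × 4.03377 ≈ 7.90618
Upper bound: 86 + 7.90618 = 93.90618

93.91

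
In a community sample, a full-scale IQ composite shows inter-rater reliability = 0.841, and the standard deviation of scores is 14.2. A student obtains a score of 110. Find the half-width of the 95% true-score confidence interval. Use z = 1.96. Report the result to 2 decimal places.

11.10

SEM = 14.200×√(1 − 0.841) ≈ 5.662
1.96 × SEM ≈ 11.098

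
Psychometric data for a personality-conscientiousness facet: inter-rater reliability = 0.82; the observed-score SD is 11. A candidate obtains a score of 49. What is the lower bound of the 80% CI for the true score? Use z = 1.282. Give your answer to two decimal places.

SEM = 11.000 · √(1 − 0.820) = 11.000 · √0.180 ≈ 11.000 · 0.424 ≈ 4.667
Half-width = 1.282·4.667 ≈ 5.983
Lower bound: 49 − 5.983 = 43.017

43.02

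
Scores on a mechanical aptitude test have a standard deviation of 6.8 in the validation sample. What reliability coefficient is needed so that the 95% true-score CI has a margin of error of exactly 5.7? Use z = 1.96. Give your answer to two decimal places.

Required SEM = 5.7 / 1.96 ≈ 2.908
r = 1 − (2.908/6.8)² ≈ 1 − 0.183 ≈ 0.817

0.82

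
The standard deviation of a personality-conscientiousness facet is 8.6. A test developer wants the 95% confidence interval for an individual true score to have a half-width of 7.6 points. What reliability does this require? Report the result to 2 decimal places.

SEM needed = half-width / z = 7.6/1.96 ≈ 3.878
r = 1 − (SEM / SD)² = 1 − (3.878 / 8.6)² ≈ 1 − 0.203 ≈ 0.797

0.80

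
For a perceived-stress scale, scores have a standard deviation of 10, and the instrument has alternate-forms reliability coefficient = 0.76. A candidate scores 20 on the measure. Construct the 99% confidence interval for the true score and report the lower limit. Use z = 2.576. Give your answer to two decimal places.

The standard error of measurement is 10.000·√(1 − 0.760) ≈ 10.000·0.490 ≈ 4.899.
Half-width = 2.576·4.899 ≈ 12.620
Lower bound: 20 − 12.620 = 7.380

7.38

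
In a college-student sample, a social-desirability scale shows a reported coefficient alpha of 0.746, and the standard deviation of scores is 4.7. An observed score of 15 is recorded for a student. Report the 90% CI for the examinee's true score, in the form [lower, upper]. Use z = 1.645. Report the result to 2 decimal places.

[11.10, 18.90]

SEM = 4.7000 · √(1 − 0.7460) = 4.7000 · √0.2540 ≃ 4.7000 · 0.5040 ≃ 2.3687
Margin = 1.645 · 2.3687 ≃ 3.8966
90% CI: 15 ± 3.8966 = [11.1034, 18.8966]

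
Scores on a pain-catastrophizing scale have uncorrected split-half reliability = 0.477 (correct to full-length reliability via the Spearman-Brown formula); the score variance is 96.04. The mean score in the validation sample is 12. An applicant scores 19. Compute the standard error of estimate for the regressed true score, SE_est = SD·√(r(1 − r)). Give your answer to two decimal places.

σ = 96.04^(1/2) = 9.800
Full-length reliability (Spearman-Brown) = 2(0.477)/(1+0.477) ≃ 0.646
SE_est = SD * √(r(1 − r)) = 9.800 * √0.229 ≃ 9.800 * 0.478 ≃ 4.687

4.69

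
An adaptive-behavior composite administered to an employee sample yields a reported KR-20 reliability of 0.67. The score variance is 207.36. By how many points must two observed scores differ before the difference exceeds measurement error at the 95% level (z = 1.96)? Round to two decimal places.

22.93

σ = 207.36^(1/2) = 14.400
SEM = 14.400 × √(1 − 0.670) = 14.400 × √0.330 ≈ 14.400 × 0.574 ≈ 8.272
SE_diff = SEM × √2 ≈ 8.272 × 1.414 ≈ 11.699
Smallest detectable difference = 1.96×11.699 ≈ 22.929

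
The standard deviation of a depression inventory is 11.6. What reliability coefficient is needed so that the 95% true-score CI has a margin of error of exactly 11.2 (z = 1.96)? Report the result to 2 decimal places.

0.76

Required SEM = 11.2 / 1.96 ≈ 5.714
Required reliability = 1 − (SEM/SD)² = 1 − 0.243 ≈ 0.757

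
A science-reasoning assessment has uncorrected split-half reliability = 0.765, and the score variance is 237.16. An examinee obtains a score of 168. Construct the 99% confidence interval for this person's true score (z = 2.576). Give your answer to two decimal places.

[153.52, 182.48]

σ = 237.16^(1/2) = 15.4000
r_full = 2·0.765 / (1 + 0.765) ≈ 0.8669
SEM = 15.4000·√(1 − 0.8669) ≈ 5.6193
Margin = 2.576 · 5.6193 ≈ 14.4753
CI = 168 ± 14.4753 → [153.5247, 182.4753]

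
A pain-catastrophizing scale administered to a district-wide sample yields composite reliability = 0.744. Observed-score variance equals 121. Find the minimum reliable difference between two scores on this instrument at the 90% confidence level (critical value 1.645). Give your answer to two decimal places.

SD = √121 ≈ 11.0000
The standard error of measurement is 11.0000·√(1 − 0.7440) ≈ 11.0000·0.5060 ≈ 5.5656.
SE_diff = √2 · SEM ≈ 7.8710
Minimum reliable difference = 1.645 · SE_diff ≈ 1.645 · 7.8710 ≈ 12.9477

12.95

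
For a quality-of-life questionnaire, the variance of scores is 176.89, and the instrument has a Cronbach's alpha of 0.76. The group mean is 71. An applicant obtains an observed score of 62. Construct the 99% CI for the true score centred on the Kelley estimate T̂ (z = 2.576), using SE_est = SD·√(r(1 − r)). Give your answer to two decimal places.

[49.53, 78.79]

SD = √176.89 = 13.300
Estimated true score = 0.760·62 + (1 − 0.760)·71 ≈ 64.160
SE_est = SD · √(r(1 − r)) = 13.300 · √0.182 ≈ 13.300 · 0.427 ≈ 5.680
99% CI: 64.160 ± 14.632 ≈ (49.528, 78.792)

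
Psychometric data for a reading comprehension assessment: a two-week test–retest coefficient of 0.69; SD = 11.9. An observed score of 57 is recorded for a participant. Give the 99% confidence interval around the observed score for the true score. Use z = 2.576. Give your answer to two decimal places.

SEM = 11.900*√(1 − 0.690) ≈ 6.626
Margin = 2.576 * 6.626 ≈ 17.068
CI = 57 ± 17.068 → [39.932, 74.068]

[39.93, 74.07]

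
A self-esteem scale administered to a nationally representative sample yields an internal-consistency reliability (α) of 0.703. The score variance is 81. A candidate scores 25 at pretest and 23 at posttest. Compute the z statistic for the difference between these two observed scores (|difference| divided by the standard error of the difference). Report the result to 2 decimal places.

SD = √81 ≈ 9.000
SEM = 9.000 × √(1 − 0.703) = 9.000 × √0.297 ≈ 9.000 × 0.545 ≈ 4.905
SE_diff = √2 × SEM ≈ 6.936
z = 2 / 6.936 ≈ 0.288

0.29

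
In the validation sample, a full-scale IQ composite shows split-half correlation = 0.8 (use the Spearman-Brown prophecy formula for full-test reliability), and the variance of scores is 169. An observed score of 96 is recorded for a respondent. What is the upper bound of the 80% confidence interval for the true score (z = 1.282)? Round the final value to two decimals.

101.56

SD = √169 ≈ 13.000
Full-length reliability (Spearman-Brown) = 2(0.8)/(1+0.8) ≈ 0.889
SEM = 13.000 · √(1 − 0.889) = 13.000 · √0.111 ≈ 13.000 · 0.333 ≈ 4.333
Half-width = 1.282·4.333 ≈ 5.555
Upper bound: 96 + 5.555 = 101.555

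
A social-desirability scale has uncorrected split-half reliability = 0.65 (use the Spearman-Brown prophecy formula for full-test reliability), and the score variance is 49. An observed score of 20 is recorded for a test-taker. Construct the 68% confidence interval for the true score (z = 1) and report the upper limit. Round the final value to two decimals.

23.22

SD = √49 = 7.0000
Spearman-Brown: r = 2(0.65) / (1 + 0.65) = 1.3000 / 1.6500 ≈ 0.7879
SEM = 7.0000 × √(1 − 0.7879) = 7.0000 × √0.2121 ≈ 7.0000 × 0.4606 ≈ 3.2240
Half-width = 1×3.2240 ≈ 3.2240
Upper limit = 20 + 3.2240 ≈ 23.2240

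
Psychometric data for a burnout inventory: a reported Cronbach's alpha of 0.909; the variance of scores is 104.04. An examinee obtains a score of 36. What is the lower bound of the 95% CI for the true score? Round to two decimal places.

SD = √104.04 ≈ 10.2000
SEM = 10.2000 * √(1 − 0.9090) = 10.2000 * √0.0910 ≈ 10.2000 * 0.3017 ≈ 3.0770
1.96 * SEM ≈ 6.0308
Lower bound: 36 − 6.0308 = 29.9692

29.97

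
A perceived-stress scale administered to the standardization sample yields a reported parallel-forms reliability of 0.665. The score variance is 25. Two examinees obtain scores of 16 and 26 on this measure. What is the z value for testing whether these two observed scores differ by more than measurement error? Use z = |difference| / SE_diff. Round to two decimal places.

2.44

SD = √25 = 5.000
SEM = 5.000 · √(1 − 0.665) = 5.000 · √0.335 ≈ 5.000 · 0.579 ≈ 2.894
SE_diff = √2 · SEM ≈ 4.093
z = |16 − 26| / 4.093 = 10 / 4.093 ≈ 2.443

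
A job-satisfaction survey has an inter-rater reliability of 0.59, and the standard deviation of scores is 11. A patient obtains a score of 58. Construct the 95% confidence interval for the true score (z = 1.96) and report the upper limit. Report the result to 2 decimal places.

SEM = 11.00000 * √(1 − 0.59000) = 11.00000 * √0.41000 ≈ 11.00000 * 0.64031 ≈ 7.04344
Margin = 1.96 * 7.04344 ≈ 13.80514
Upper limit = 58 + 13.80514 ≈ 71.80514

71.81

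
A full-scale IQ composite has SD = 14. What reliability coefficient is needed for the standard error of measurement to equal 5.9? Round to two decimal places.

r = 1 − (5.9000/14)² ≈ 1 − 0.1776 ≈ 0.8224

0.82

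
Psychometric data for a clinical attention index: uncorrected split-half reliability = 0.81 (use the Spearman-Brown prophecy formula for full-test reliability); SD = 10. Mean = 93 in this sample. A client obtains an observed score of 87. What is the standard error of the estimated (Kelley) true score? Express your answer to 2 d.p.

3.07

Spearman-Brown: r = 2(0.81) / (1 + 0.81) = 1.620 / 1.810 ≈ 0.895
SE_est = SD × √(r(1 − r)) = 10.000 × √0.094 ≈ 10.000 × 0.307 ≈ 3.065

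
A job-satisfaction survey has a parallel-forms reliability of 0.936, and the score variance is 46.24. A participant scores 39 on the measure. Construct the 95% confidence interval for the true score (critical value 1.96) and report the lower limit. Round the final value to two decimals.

σ = 46.24^(1/2) = 6.80000
SEM = 6.80000×√(1 − 0.93600) ≃ 1.72028
1.96 × SEM ≃ 3.37175
Lower limit = 39 − 3.37175 ≃ 35.62825

35.63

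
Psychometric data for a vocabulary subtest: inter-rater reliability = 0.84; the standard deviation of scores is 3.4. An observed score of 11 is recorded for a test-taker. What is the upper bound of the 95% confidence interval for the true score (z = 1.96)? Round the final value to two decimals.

SEM = 3.4000 * √(1 − 0.8400) = 3.4000 * √0.1600 ≃ 3.4000 * 0.4000 ≃ 1.3600
Half-width = 1.96*1.3600 ≃ 2.6656
Upper limit = 11 + 2.6656 ≃ 13.6656

13.67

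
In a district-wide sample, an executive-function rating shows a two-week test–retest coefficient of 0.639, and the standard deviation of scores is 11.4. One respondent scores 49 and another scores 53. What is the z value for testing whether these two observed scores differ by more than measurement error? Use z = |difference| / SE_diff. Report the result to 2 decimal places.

0.41

SEM = 11.40000*√(1 − 0.63900) ≃ 6.84949
Standard error of the difference = 6.84949·√2 ≃ 9.68665
z = |49 − 53| / 9.68665 = 4 / 9.68665 ≃ 0.41294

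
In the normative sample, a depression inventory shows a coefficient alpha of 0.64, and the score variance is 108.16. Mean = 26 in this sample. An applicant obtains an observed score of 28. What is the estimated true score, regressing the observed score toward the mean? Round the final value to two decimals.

27.28

T̂ = 0.64000(28) + 0.36000(26) ≈ 27.28000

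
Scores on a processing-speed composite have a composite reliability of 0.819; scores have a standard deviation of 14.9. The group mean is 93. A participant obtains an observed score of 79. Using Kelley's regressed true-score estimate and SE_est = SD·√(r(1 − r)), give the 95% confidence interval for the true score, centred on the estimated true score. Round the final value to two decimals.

T̂ = 0.8190(79) + 0.1810(93) ≈ 81.5340
SE_est = SD × √(r(1 − r)) = 14.9000 × √0.1482 ≈ 14.9000 × 0.3850 ≈ 5.7368
95% CI: 81.5340 ± 11.2441 ≈ (70.2899, 92.7781)

[70.29, 92.78]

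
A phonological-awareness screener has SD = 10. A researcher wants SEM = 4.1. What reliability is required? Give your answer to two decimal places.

0.83

r = 1 − (SEM / SD)² = 1 − (4.100 / 10)² ≈ 1 − 0.168 ≈ 0.832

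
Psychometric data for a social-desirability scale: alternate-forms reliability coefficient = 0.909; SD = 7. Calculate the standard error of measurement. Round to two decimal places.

2.11

SEM = 7.000×√(1 − 0.909) ≈ 2.112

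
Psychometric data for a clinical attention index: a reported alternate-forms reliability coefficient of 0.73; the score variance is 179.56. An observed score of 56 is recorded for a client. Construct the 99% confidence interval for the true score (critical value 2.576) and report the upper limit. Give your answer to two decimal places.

73.94

σ = 179.56^(1/2) = 13.40000
SEM = 13.40000×√(1 − 0.73000) ≈ 6.96284
2.576 × SEM ≈ 17.93629
Upper bound: 56 + 17.93629 = 73.93629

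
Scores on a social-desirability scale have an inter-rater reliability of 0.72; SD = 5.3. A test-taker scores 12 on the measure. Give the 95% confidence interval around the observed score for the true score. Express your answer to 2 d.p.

[6.50, 17.50]

SEM = 5.3000·√(1 − 0.7200) ≃ 2.8045
Half-width = 1.96·2.8045 ≃ 5.4968
95% CI: 12 ± 5.4968 = [6.5032, 17.4968]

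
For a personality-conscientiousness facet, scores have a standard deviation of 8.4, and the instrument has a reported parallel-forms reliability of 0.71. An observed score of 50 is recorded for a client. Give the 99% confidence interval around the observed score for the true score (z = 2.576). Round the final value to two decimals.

SEM = 8.40000 · √(1 − 0.71000) = 8.40000 · √0.29000 ≈ 8.40000 · 0.53852 ≈ 4.52354
Margin = 2.576 · 4.52354 ≈ 11.65264
CI = 50 ± 11.65264 → [38.34736, 61.65264]

[38.35, 61.65]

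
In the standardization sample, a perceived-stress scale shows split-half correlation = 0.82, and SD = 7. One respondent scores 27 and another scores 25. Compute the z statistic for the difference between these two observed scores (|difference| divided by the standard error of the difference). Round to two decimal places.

0.64

Spearman-Brown: r = 2(0.82) / (1 + 0.82) = 1.6400 / 1.8200 ≃ 0.9011
SEM = 7.0000 × √(1 − 0.9011) = 7.0000 × √0.0989 ≃ 7.0000 × 0.3145 ≃ 2.2014
SE_diff = √2 × SEM ≃ 3.1132
z = |27 − 25| / 3.1132 = 2 / 3.1132 ≃ 0.6424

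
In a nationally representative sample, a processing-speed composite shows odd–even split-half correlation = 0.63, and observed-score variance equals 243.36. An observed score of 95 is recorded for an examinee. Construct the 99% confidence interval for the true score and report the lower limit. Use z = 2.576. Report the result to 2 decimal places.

SD = √243.36 ≈ 15.60000
Full-length reliability (Spearman-Brown) = 2(0.63)/(1+0.63) ≈ 0.77301
The standard error of measurement is 15.60000*√(1 − 0.77301) ≈ 15.60000*0.47644 ≈ 7.43244.
Half-width = 2.576*7.43244 ≈ 19.14598
Lower bound: 95 − 19.14598 = 75.85402

75.85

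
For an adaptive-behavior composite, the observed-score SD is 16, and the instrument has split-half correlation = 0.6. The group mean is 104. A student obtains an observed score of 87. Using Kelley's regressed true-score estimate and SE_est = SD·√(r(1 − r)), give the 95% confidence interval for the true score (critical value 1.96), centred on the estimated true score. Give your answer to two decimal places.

r_full = 2·0.6 / (1 + 0.6) ≃ 0.75000
Estimated true score = 0.75000×87 + (1 − 0.75000)×104 ≃ 91.25000
SE_est = 16.00000×√(0.75000×0.25000) ≃ 6.92820
CI = 91.25000 ± 1.96 × 6.92820 → [77.67072, 104.82928]

[77.67, 104.83]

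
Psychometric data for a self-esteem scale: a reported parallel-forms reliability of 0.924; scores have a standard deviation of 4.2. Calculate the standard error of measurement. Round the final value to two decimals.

1.16

SEM = 4.200·√(1 − 0.924) ≈ 1.158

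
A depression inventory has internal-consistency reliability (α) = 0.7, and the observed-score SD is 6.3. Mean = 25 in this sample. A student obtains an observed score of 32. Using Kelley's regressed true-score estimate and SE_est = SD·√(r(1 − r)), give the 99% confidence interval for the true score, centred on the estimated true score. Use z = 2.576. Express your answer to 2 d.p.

[22.46, 37.34]

T̂ = r·X + (1 − r)·M = 0.7000·32 + 0.3000·25 = 22.4000 + 7.5000 ≈ 29.9000
SE_est = SD · √(r(1 − r)) = 6.3000 · √0.2100 ≈ 6.3000 · 0.4583 ≈ 2.8870
99% CI: 29.9000 ± 7.4370 ≈ (22.4630, 37.3370)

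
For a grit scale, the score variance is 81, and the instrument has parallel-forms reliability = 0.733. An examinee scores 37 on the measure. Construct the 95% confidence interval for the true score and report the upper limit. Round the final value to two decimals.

σ = 81^(1/2) = 9.0000
SEM = 9.0000*√(1 − 0.7330) ≈ 4.6505
Half-width = 1.96*4.6505 ≈ 9.1149
Upper bound: 37 + 9.1149 = 46.1149

46.11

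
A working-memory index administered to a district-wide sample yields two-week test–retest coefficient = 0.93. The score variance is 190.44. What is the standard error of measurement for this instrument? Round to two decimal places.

3.65

σ = 190.44^(1/2) = 13.8000
SEM = 13.8000×√(1 − 0.9300) ≈ 3.6511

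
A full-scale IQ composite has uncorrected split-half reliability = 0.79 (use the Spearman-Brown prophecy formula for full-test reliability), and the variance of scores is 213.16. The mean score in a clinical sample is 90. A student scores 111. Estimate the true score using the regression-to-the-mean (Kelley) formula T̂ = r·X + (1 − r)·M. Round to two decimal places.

108.54

Spearman-Brown: r = 2(0.79) / (1 + 0.79) = 1.580 / 1.790 ≃ 0.883
T̂ = r·X + (1 − r)·M = 0.883*111 + 0.117*90 ≃ 97.978 + 10.559 ≃ 108.536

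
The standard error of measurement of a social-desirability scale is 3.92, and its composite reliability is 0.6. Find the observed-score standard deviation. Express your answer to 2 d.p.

SD = SEM / √(1 − r) = 3.92 / √0.40000 ≃ 3.92 / 0.63246 ≃ 6.19806

6.20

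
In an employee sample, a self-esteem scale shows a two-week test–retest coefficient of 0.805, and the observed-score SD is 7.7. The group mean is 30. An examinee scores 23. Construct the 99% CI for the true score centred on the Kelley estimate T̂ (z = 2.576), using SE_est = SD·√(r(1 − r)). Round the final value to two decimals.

[16.51, 32.22]

Estimated true score = 0.8050·23 + (1 − 0.8050)·30 ≈ 24.3650
SE_est = SD · √(r(1 − r)) = 7.7000 · √0.1570 ≈ 7.7000 · 0.3962 ≈ 3.0507
CI = 24.3650 ± 2.576 · 3.0507 → [16.5063, 32.2237]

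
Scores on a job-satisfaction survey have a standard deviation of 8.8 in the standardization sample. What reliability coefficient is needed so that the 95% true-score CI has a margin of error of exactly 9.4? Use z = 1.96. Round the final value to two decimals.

0.70

SEM needed = half-width / z = 9.4/1.96 ≈ 4.796
r = 1 − (4.796/8.8)² ≈ 1 − 0.297 ≈ 0.703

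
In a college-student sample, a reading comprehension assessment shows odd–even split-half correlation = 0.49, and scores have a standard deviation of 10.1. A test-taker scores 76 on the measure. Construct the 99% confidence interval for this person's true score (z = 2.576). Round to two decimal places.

Full-length reliability (Spearman-Brown) = 2(0.49)/(1+0.49) ≈ 0.658
The standard error of measurement is 10.100·√(1 − 0.658) ≈ 10.100·0.585 ≈ 5.909.
Half-width = 2.576·5.909 ≈ 15.222
Interval: (60.778, 91.222)

[60.78, 91.22]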